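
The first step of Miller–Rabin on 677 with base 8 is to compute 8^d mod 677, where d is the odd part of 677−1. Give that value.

677 − 1 = 676 = 2^2 · 169, so d = 169.
8^1 ≡ 8 (mod 677)
8^2 ≡ 8^2 = 64 ≡ 64 (mod 677)
8^4 ≡ 64^2 = 4096 ≡ 34 (mod 677)
8^8 ≡ 34^2 = 1156 ≡ 479 (mod 677)
8^16 ≡ 479^2 = 229441 ≡ 615 (mod 677)
8^32 ≡ 615^2 = 378225 ≡ 459 (mod 677)
8^64 ≡ 459^2 = 210681 ≡ 134 (mod 677)
8^128 ≡ 134^2 = 17956 ≡ 354 (mod 677)
169 = 128 + 32 + 8 + 1 in binary powers of 2.
So 8^169 ≡ 354 · 459 · 479 · 8 ≡ 651 (mod 677).
Squaring chain: 651 → 676; reaches −1, so base 8 does not prove 677 composite.

651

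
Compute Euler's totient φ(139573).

117936

Factor: 139573 = 7 · 127 · 157.
φ(139573) = (7−1) · (127−1) · (157−1) = 6 · 126 · 156 = 117936.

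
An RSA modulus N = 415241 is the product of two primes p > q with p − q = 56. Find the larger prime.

673

Since p = q + 56, we have 415241 = q(q + 56), so q² + 56q − 415241 = 0.
Discriminant: 56² + 4·415241 = 3136 + 1660964 = 1664100; √1664100 = 1290.
q = (−56 + 1290)/2 = 617, and p = q + 56 = 673.
Check: 617 · 673 = 415241.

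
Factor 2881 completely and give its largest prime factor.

67

2881 = 43 · 67
67 is prime.
So 2881 = 43 · 67; the largest prime factor is 67.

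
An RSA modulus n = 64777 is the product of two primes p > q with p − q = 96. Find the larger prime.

Since p = q + 96, we have 64777 = q(q + 96), so q² + 96q − 64777 = 0.
Discriminant: 96² + 4·64777 = 9216 + 259108 = 268324; √268324 = 518.
q = (−96 + 518)/2 = 211, and p = q + 96 = 307.
Check: 211 · 307 = 64777.

307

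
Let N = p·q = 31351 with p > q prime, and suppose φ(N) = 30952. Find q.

φ(n) = (p−1)(q−1) = n − (p+q) + 1, so p + q = 31351 − 30952 + 1 = 400.
p and q are the roots of t² − 400t + 31351 = 0.
Discriminant: 400² − 4·31351 = 160000 − 125404 = 34596; √34596 = 186.
q = (400 − 186)/2 = 107, p = (400 + 186)/2 = 293.
Check: 107 · 293 = 31351.

107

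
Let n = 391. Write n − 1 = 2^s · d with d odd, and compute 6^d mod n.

391 − 1 = 390 = 2^1 · 195, so d = 195.
6^1 ≡ 6 (mod 391)
6^2 ≡ 6^2 = 36 ≡ 36 (mod 391)
6^4 ≡ 36^2 = 1296 ≡ 123 (mod 391)
6^8 ≡ 123^2 = 15129 ≡ 271 (mod 391)
6^16 ≡ 271^2 = 73441 ≡ 324 (mod 391)
6^32 ≡ 324^2 = 104976 ≡ 188 (mod 391)
6^64 ≡ 188^2 = 35344 ≡ 154 (mod 391)
6^128 ≡ 154^2 = 23716 ≡ 256 (mod 391)
195 = 128 + 64 + 2 + 1 in binary powers of 2.
So 6^195 ≡ 256 · 154 · 36 · 6 ≡ 386 (mod 391).
Squaring chain: 386; never reaches −1, so base 6 is a Miller–Rabin witness that 391 is composite.

386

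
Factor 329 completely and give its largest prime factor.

47

329 = 7 · 47
47 is prime.
So 329 = 7 · 47; the largest prime factor is 47.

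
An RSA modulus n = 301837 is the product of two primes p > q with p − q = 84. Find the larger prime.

593

Since p = q + 84, we have 301837 = q(q + 84), so q² + 84q − 301837 = 0.
Discriminant: 84² + 4·301837 = 7056 + 1207348 = 1214404; √1214404 = 1102.
q = (−84 + 1102)/2 = 509, and p = q + 84 = 593.
Check: 509 · 593 = 301837.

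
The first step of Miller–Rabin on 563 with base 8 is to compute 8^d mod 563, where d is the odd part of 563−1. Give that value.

563 − 1 = 562 = 2^1 · 281, so d = 281.
8^1 ≡ 8 (mod 563)
8^2 ≡ 8^2 = 64 ≡ 64 (mod 563)
8^4 ≡ 64^2 = 4096 ≡ 155 (mod 563)
8^8 ≡ 155^2 = 24025 ≡ 379 (mod 563)
8^16 ≡ 379^2 = 143641 ≡ 76 (mod 563)
8^32 ≡ 76^2 = 5776 ≡ 146 (mod 563)
8^64 ≡ 146^2 = 21316 ≡ 485 (mod 563)
8^128 ≡ 485^2 = 235225 ≡ 454 (mod 563)
8^256 ≡ 454^2 = 206116 ≡ 58 (mod 563)
281 = 256 + 16 + 8 + 1 in binary powers of 2.
So 8^281 ≡ 58 · 76 · 379 · 8 ≡ 562 (mod 563).
Since 8^d ≡ 562 (mod 563), base 8 does not prove 563 composite.

562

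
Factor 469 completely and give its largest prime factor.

469 = 7 · 67
67 is prime.
So 469 = 7 · 67; the largest prime factor is 67.

67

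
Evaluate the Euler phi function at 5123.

Factor: 5123 = 47 · 109.
φ(5123) = (47−1) · (109−1) = 46 · 108 = 4968.

4968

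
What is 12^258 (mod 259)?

12^1 ≡ 12 (mod 259)
12^2 ≡ 12^2 = 144 ≡ 144 (mod 259)
12^4 ≡ 144^2 = 20736 ≡ 16 (mod 259)
12^8 ≡ 16^2 = 256 ≡ 256 (mod 259)
12^16 ≡ 256^2 = 65536 ≡ 9 (mod 259)
12^32 ≡ 9^2 = 81 ≡ 81 (mod 259)
12^64 ≡ 81^2 = 6561 ≡ 86 (mod 259)
12^128 ≡ 86^2 = 7396 ≡ 144 (mod 259)
12^256 ≡ 144^2 = 20736 ≡ 16 (mod 259)
258 = 256 + 2 in binary powers of 2.
So 12^258 ≡ 16 · 144 ≡ 232 (mod 259).
Since 232 ≠ 1, base 12 is a Fermat witness: 259 is composite.

232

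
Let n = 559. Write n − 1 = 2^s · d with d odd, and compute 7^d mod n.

343

559 − 1 = 558 = 2^1 · 279, so d = 279.
7^1 ≡ 7 (mod 559)
7^2 ≡ 7^2 = 49 ≡ 49 (mod 559)
7^4 ≡ 49^2 = 2401 ≡ 165 (mod 559)
7^8 ≡ 165^2 = 27225 ≡ 393 (mod 559)
7^16 ≡ 393^2 = 154449 ≡ 165 (mod 559)
7^32 ≡ 165^2 = 27225 ≡ 393 (mod 559)
7^64 ≡ 393^2 = 154449 ≡ 165 (mod 559)
7^128 ≡ 165^2 = 27225 ≡ 393 (mod 559)
7^256 ≡ 393^2 = 154449 ≡ 165 (mod 559)
279 = 256 + 16 + 4 + 2 + 1 in binary powers of 2.
So 7^279 ≡ 165 · 165 · 165 · 49 · 7 ≡ 343 (mod 559).
Squaring chain: 343; never reaches −1, so base 7 is a Miller–Rabin witness that 559 is composite.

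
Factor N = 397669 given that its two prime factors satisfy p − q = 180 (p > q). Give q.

547

Since p = q + 180, we have 397669 = q(q + 180), so q² + 180q − 397669 = 0.
Discriminant: 180² + 4·397669 = 32400 + 1590676 = 1623076; √1623076 = 1274.
q = (−180 + 1274)/2 = 547, and p = q + 180 = 727.
Check: 547 · 727 = 397669.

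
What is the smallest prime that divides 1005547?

31

1005547 is odd.
Digit sum 22, not divisible by 3.
Ends in 7: not divisible by 5.
7: 1005547 = 7·143649 + 4
11: 1005547 = 11·91413 + 4
13: 1005547 = 13·77349 + 10
17: 1005547 = 17·59149 + 14
19: 1005547 = 19·52923 + 10
23: 1005547 = 23·43719 + 10
29: 1005547 = 29·34674 + 1
31: 1005547 = 31·32437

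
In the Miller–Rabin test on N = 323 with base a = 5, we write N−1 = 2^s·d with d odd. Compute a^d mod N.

175

323 − 1 = 322 = 2^1 · 161, so d = 161.
5^1 ≡ 5 (mod 323)
5^2 ≡ 5^2 = 25 ≡ 25 (mod 323)
5^4 ≡ 25^2 = 625 ≡ 302 (mod 323)
5^8 ≡ 302^2 = 91204 ≡ 118 (mod 323)
5^16 ≡ 118^2 = 13924 ≡ 35 (mod 323)
5^32 ≡ 35^2 = 1225 ≡ 256 (mod 323)
5^64 ≡ 256^2 = 65536 ≡ 290 (mod 323)
5^128 ≡ 290^2 = 84100 ≡ 120 (mod 323)
161 = 128 + 32 + 1 in binary powers of 2.
So 5^161 ≡ 120 · 256 · 5 ≡ 175 (mod 323).
Squaring chain: 175; never reaches −1, so base 5 is a Miller–Rabin witness that 323 is composite.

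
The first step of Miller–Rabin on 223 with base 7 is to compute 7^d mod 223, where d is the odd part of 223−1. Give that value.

1

223 − 1 = 222 = 2^1 · 111, so d = 111.
7^1 ≡ 7 (mod 223)
7^2 ≡ 7^2 = 49 ≡ 49 (mod 223)
7^4 ≡ 49^2 = 2401 ≡ 171 (mod 223)
7^8 ≡ 171^2 = 29241 ≡ 28 (mod 223)
7^16 ≡ 28^2 = 784 ≡ 115 (mod 223)
7^32 ≡ 115^2 = 13225 ≡ 68 (mod 223)
7^64 ≡ 68^2 = 4624 ≡ 164 (mod 223)
111 = 64 + 32 + 8 + 4 + 2 + 1 in binary powers of 2.
So 7^111 ≡ 164 · 68 · 28 · 171 · 49 · 7 ≡ 1 (mod 223).
Since 7^d ≡ 1 (mod 223), base 7 does not prove 223 composite.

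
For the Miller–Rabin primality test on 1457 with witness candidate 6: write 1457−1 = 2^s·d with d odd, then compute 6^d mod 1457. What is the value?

1277

1457 − 1 = 1456 = 2^4 · 91, so d = 91.
6^1 ≡ 6 (mod 1457)
6^2 ≡ 6^2 = 36 ≡ 36 (mod 1457)
6^4 ≡ 36^2 = 1296 ≡ 1296 (mod 1457)
6^8 ≡ 1296^2 = 1679616 ≡ 1152 (mod 1457)
6^16 ≡ 1152^2 = 1327104 ≡ 1234 (mod 1457)
6^32 ≡ 1234^2 = 1522756 ≡ 191 (mod 1457)
6^64 ≡ 191^2 = 36481 ≡ 56 (mod 1457)
91 = 64 + 16 + 8 + 2 + 1 in binary powers of 2.
So 6^91 ≡ 56 · 1234 · 1152 · 36 · 6 ≡ 1277 (mod 1457).
Squaring chain: 1277 → 346 → 242 → 284; never reaches −1, so base 6 is a Miller–Rabin witness that 1457 is composite.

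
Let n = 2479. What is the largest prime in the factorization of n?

67

2479 = 37 · 67
67 is prime.
So 2479 = 37 · 67; the largest prime factor is 67.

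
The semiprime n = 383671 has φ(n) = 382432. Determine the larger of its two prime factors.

φ(n) = (p−1)(q−1) = n − (p+q) + 1, so p + q = 383671 − 382432 + 1 = 1240.
p and q are the roots of t² − 1240t + 383671 = 0.
Discriminant: 1240² − 4·383671 = 1537600 − 1534684 = 2916; √2916 = 54.
q = (1240 − 54)/2 = 593, p = (1240 + 54)/2 = 647.
Check: 593 · 647 = 383671.

647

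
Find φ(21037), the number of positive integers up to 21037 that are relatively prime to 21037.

20736

Factor: 21037 = 109 · 193.
φ(21037) = (109−1) · (193−1) = 108 · 192 = 20736.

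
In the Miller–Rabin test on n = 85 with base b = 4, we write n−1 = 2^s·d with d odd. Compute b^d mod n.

4

85 − 1 = 84 = 2^2 · 21, so d = 21.
4^1 ≡ 4 (mod 85)
4^2 ≡ 4^2 = 16 ≡ 16 (mod 85)
4^4 ≡ 16^2 = 256 ≡ 1 (mod 85)
4^8 ≡ 1^2 = 1 ≡ 1 (mod 85)
4^16 ≡ 1^2 = 1 ≡ 1 (mod 85)
21 = 16 + 4 + 1 in binary powers of 2.
So 4^21 ≡ 1 · 1 · 4 ≡ 4 (mod 85).
Squaring chain: 4 → 16; never reaches −1, so base 4 is a Miller–Rabin witness that 85 is composite.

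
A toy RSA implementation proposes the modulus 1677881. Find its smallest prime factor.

1677881 is odd.
Digit sum 38, not divisible by 3.
Ends in 1: not divisible by 5.
7: 1677881 = 7·239697 + 2
11: 1677881 = 11·152534 + 7
13: 1677881 = 13·129067 + 10
17: 1677881 = 17·98698 + 15
19: 1677881 = 19·88309 + 10
23: 1677881 = 23·72951 + 8
29: 1677881 = 29·57857 + 28
31: 1677881 = 31·54125 + 6
37: 1677881 = 37·45348 + 5
41: 1677881 = 41·40923 + 38
43: 1677881 = 43·39020 + 21
47: 1677881 = 47·35699 + 28
53: 1677881 = 53·31658 + 7
59: 1677881 = 59·28438 + 39
61: 1677881 = 61·27506 + 15
67: 1677881 = 67·25043

67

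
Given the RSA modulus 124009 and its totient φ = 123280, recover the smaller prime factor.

269

φ(n) = (p−1)(q−1) = n − (p+q) + 1, so p + q = 124009 − 123280 + 1 = 730.
p and q are the roots of t² − 730t + 124009 = 0.
Discriminant: 730² − 4·124009 = 532900 − 496036 = 36864; √36864 = 192.
q = (730 − 192)/2 = 269, p = (730 + 192)/2 = 461.
Check: 269 · 461 = 124009.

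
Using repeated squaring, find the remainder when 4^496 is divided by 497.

4^1 ≡ 4 (mod 497)
4^2 ≡ 4^2 = 16 ≡ 16 (mod 497)
4^4 ≡ 16^2 = 256 ≡ 256 (mod 497)
4^8 ≡ 256^2 = 65536 ≡ 429 (mod 497)
4^16 ≡ 429^2 = 184041 ≡ 151 (mod 497)
4^32 ≡ 151^2 = 22801 ≡ 436 (mod 497)
4^64 ≡ 436^2 = 190096 ≡ 242 (mod 497)
4^128 ≡ 242^2 = 58564 ≡ 415 (mod 497)
4^256 ≡ 415^2 = 172225 ≡ 263 (mod 497)
496 = 256 + 128 + 64 + 32 + 16 in binary powers of 2.
So 4^496 ≡ 263 · 415 · 242 · 436 · 151 ≡ 333 (mod 497).
Since 333 ≠ 1, base 4 is a Fermat witness: 497 is composite.

333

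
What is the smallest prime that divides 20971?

20971 is odd.
Digit sum 19, not divisible by 3.
Ends in 1: not divisible by 5.
7: 20971 = 7·2995 + 6
11: 20971 = 11·1906 + 5
13: 20971 = 13·1613 + 2
17: 20971 = 17·1233 + 10
19: 20971 = 19·1103 + 14
23: 20971 = 23·911 + 18
29: 20971 = 29·723 + 4
31: 20971 = 31·676 + 15
37: 20971 = 37·566 + 29
41: 20971 = 41·511 + 20
43: 20971 = 43·487 + 30
47: 20971 = 47·446 + 9
53: 20971 = 53·395 + 36
59: 20971 = 59·355 + 26
61: 20971 = 61·343 + 48
67: 20971 = 67·313

67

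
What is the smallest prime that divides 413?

7

413 is odd.
Digit sum 8, not divisible by 3.
Ends in 3: not divisible by 5.
7: 413 = 7·59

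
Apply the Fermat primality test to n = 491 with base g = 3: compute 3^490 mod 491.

3^1 ≡ 3 (mod 491)
3^2 ≡ 3^2 = 9 ≡ 9 (mod 491)
3^4 ≡ 9^2 = 81 ≡ 81 (mod 491)
3^8 ≡ 81^2 = 6561 ≡ 178 (mod 491)
3^16 ≡ 178^2 = 31684 ≡ 260 (mod 491)
3^32 ≡ 260^2 = 67600 ≡ 333 (mod 491)
3^64 ≡ 333^2 = 110889 ≡ 414 (mod 491)
3^128 ≡ 414^2 = 171396 ≡ 37 (mod 491)
3^256 ≡ 37^2 = 1369 ≡ 387 (mod 491)
490 = 256 + 128 + 64 + 32 + 8 + 2 in binary powers of 2.
So 3^490 ≡ 387 · 37 · 414 · 333 · 178 · 9 ≡ 1 (mod 491).
Since the result is 1, base 3 gives no evidence that 491 is composite.

1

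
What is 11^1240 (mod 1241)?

11^1 ≡ 11 (mod 1241)
11^2 ≡ 11^2 = 121 ≡ 121 (mod 1241)
11^4 ≡ 121^2 = 14641 ≡ 990 (mod 1241)
11^8 ≡ 990^2 = 980100 ≡ 951 (mod 1241)
11^16 ≡ 951^2 = 904401 ≡ 953 (mod 1241)
11^32 ≡ 953^2 = 908209 ≡ 1038 (mod 1241)
11^64 ≡ 1038^2 = 1077444 ≡ 256 (mod 1241)
11^128 ≡ 256^2 = 65536 ≡ 1004 (mod 1241)
11^256 ≡ 1004^2 = 1008016 ≡ 324 (mod 1241)
11^512 ≡ 324^2 = 104976 ≡ 732 (mod 1241)
11^1024 ≡ 732^2 = 535824 ≡ 953 (mod 1241)
1240 = 1024 + 128 + 64 + 16 + 8 in binary powers of 2.
So 11^1240 ≡ 953 · 1004 · 256 · 953 · 951 ≡ 1172 (mod 1241).
Since 1172 ≠ 1, base 11 is a Fermat witness: 1241 is composite.

1172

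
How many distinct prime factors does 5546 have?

5546 = 2 · 2773
2773 = 47 · 59
5546 = 2 · 47 · 59, which has 3 distinct prime factors.

3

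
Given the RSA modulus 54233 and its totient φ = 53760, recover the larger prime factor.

φ(n) = (p−1)(q−1) = n − (p+q) + 1, so p + q = 54233 − 53760 + 1 = 474.
p and q are the roots of t² − 474t + 54233 = 0.
Discriminant: 474² − 4·54233 = 224676 − 216932 = 7744; √7744 = 88.
q = (474 − 88)/2 = 193, p = (474 + 88)/2 = 281.
Check: 193 · 281 = 54233.

281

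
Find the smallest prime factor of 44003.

44003 is odd.
Digit sum 11, not divisible by 3.
Ends in 3: not divisible by 5.
7: 44003 = 7·6286 + 1
11: 44003 = 11·4000 + 3
13: 44003 = 13·3384 + 11
17: 44003 = 17·2588 + 7
19: 44003 = 19·2315 + 18
23: 44003 = 23·1913 + 4
29: 44003 = 29·1517 + 10
31: 44003 = 31·1419 + 14
37: 44003 = 37·1189 + 10
41: 44003 = 41·1073 + 10
43: 44003 = 43·1023 + 14
47: 44003 = 47·936 + 11
53: 44003 = 53·830 + 13
59: 44003 = 59·745 + 48
61: 44003 = 61·721 + 22
67: 44003 = 67·656 + 51
71: 44003 = 71·619 + 54
73: 44003 = 73·602 + 57
79: 44003 = 79·557

79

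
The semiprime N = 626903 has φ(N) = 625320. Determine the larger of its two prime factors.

811

φ(n) = (p−1)(q−1) = n − (p+q) + 1, so p + q = 626903 − 625320 + 1 = 1584.
p and q are the roots of t² − 1584t + 626903 = 0.
Discriminant: 1584² − 4·626903 = 2509056 − 2507612 = 1444; √1444 = 38.
q = (1584 − 38)/2 = 773, p = (1584 + 38)/2 = 811.
Check: 773 · 811 = 626903.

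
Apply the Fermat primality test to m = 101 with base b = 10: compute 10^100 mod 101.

10^1 ≡ 10 (mod 101)
10^2 ≡ 10^2 = 100 ≡ 100 (mod 101)
10^4 ≡ 100^2 = 10000 ≡ 1 (mod 101)
10^8 ≡ 1^2 = 1 ≡ 1 (mod 101)
10^16 ≡ 1^2 = 1 ≡ 1 (mod 101)
10^32 ≡ 1^2 = 1 ≡ 1 (mod 101)
10^64 ≡ 1^2 = 1 ≡ 1 (mod 101)
100 = 64 + 32 + 4 in binary powers of 2.
So 10^100 ≡ 1 · 1 · 1 ≡ 1 (mod 101).
Since the result is 1, base 10 gives no evidence that 101 is composite.

1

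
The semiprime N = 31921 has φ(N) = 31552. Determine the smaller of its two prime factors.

φ(n) = (p−1)(q−1) = n − (p+q) + 1, so p + q = 31921 − 31552 + 1 = 370.
p and q are the roots of t² − 370t + 31921 = 0.
Discriminant: 370² − 4·31921 = 136900 − 127684 = 9216; √9216 = 96.
q = (370 − 96)/2 = 137, p = (370 + 96)/2 = 233.
Check: 137 · 233 = 31921.

137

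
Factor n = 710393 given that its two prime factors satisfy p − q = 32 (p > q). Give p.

Since p = q + 32, we have 710393 = q(q + 32), so q² + 32q − 710393 = 0.
Discriminant: 32² + 4·710393 = 1024 + 2841572 = 2842596; √2842596 = 1686.
q = (−32 + 1686)/2 = 827, and p = q + 32 = 859.
Check: 827 · 859 = 710393.

859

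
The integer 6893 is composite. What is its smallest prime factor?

6893 is odd.
Digit sum 26, not divisible by 3.
Ends in 3: not divisible by 5.
7: 6893 = 7·984 + 5
11: 6893 = 11·626 + 7
13: 6893 = 13·530 + 3
17: 6893 = 17·405 + 8
19: 6893 = 19·362 + 15
23: 6893 = 23·299 + 16
29: 6893 = 29·237 + 20
31: 6893 = 31·222 + 11
37: 6893 = 37·186 + 11
41: 6893 = 41·168 + 5
43: 6893 = 43·160 + 13
47: 6893 = 47·146 + 31
53: 6893 = 53·130 + 3
59: 6893 = 59·116 + 49
61: 6893 = 61·113

61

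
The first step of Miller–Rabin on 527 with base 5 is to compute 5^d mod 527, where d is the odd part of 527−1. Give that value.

527 − 1 = 526 = 2^1 · 263, so d = 263.
5^1 ≡ 5 (mod 527)
5^2 ≡ 5^2 = 25 ≡ 25 (mod 527)
5^4 ≡ 25^2 = 625 ≡ 98 (mod 527)
5^8 ≡ 98^2 = 9604 ≡ 118 (mod 527)
5^16 ≡ 118^2 = 13924 ≡ 222 (mod 527)
5^32 ≡ 222^2 = 49284 ≡ 273 (mod 527)
5^64 ≡ 273^2 = 74529 ≡ 222 (mod 527)
5^128 ≡ 222^2 = 49284 ≡ 273 (mod 527)
5^256 ≡ 273^2 = 74529 ≡ 222 (mod 527)
263 = 256 + 4 + 2 + 1 in binary powers of 2.
So 5^263 ≡ 222 · 98 · 25 · 5 ≡ 180 (mod 527).
Squaring chain: 180; never reaches −1, so base 5 is a Miller–Rabin witness that 527 is composite.

180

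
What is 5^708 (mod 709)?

1

5^1 ≡ 5 (mod 709)
5^2 ≡ 5^2 = 25 ≡ 25 (mod 709)
5^4 ≡ 25^2 = 625 ≡ 625 (mod 709)
5^8 ≡ 625^2 = 390625 ≡ 675 (mod 709)
5^16 ≡ 675^2 = 455625 ≡ 447 (mod 709)
5^32 ≡ 447^2 = 199809 ≡ 580 (mod 709)
5^64 ≡ 580^2 = 336400 ≡ 334 (mod 709)
5^128 ≡ 334^2 = 111556 ≡ 243 (mod 709)
5^256 ≡ 243^2 = 59049 ≡ 202 (mod 709)
5^512 ≡ 202^2 = 40804 ≡ 391 (mod 709)
708 = 512 + 128 + 64 + 4 in binary powers of 2.
So 5^708 ≡ 391 · 243 · 334 · 625 ≡ 1 (mod 709).
Since the result is 1, base 5 gives no evidence that 709 is composite.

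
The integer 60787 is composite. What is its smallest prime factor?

60787 is odd.
Digit sum 28, not divisible by 3.
Ends in 7: not divisible by 5.
7: 60787 = 7·8683 + 6
11: 60787 = 11·5526 + 1
13: 60787 = 13·4675 + 12
17: 60787 = 17·3575 + 12
19: 60787 = 19·3199 + 6
23: 60787 = 23·2642 + 21
29: 60787 = 29·2096 + 3
31: 60787 = 31·1960 + 27
37: 60787 = 37·1642 + 33
41: 60787 = 41·1482 + 25
43: 60787 = 43·1413 + 28
47: 60787 = 47·1293 + 16
53: 60787 = 53·1146 + 49
59: 60787 = 59·1030 + 17
61: 60787 = 61·996 + 31
67: 60787 = 67·907 + 18
71: 60787 = 71·856 + 11
73: 60787 = 73·832 + 51
79: 60787 = 79·769 + 36
83: 60787 = 83·732 + 31
89: 60787 = 89·683

89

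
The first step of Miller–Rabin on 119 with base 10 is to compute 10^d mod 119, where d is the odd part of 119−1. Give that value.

54

119 − 1 = 118 = 2^1 · 59, so d = 59.
10^1 ≡ 10 (mod 119)
10^2 ≡ 10^2 = 100 ≡ 100 (mod 119)
10^4 ≡ 100^2 = 10000 ≡ 4 (mod 119)
10^8 ≡ 4^2 = 16 ≡ 16 (mod 119)
10^16 ≡ 16^2 = 256 ≡ 18 (mod 119)
10^32 ≡ 18^2 = 324 ≡ 86 (mod 119)
59 = 32 + 16 + 8 + 2 + 1 in binary powers of 2.
So 10^59 ≡ 86 · 18 · 16 · 100 · 10 ≡ 54 (mod 119).
Squaring chain: 54; never reaches −1, so base 10 is a Miller–Rabin witness that 119 is composite.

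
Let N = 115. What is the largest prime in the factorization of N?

23

115 = 5 · 23
23 is prime.
So 115 = 5 · 23; the largest prime factor is 23.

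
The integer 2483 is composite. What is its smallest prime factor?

2483 is odd.
Digit sum 17, not divisible by 3.
Ends in 3: not divisible by 5.
7: 2483 = 7·354 + 5
11: 2483 = 11·225 + 8
13: 2483 = 13·191

13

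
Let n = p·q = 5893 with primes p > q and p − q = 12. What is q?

71

Since p = q + 12, we have 5893 = q(q + 12), so q² + 12q − 5893 = 0.
Discriminant: 12² + 4·5893 = 144 + 23572 = 23716; √23716 = 154.
q = (−12 + 154)/2 = 71, and p = q + 12 = 83.
Check: 71 · 83 = 5893.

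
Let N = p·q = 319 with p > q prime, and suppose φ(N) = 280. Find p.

φ(n) = (p−1)(q−1) = n − (p+q) + 1, so p + q = 319 − 280 + 1 = 40.
p and q are the roots of t² − 40t + 319 = 0.
Discriminant: 40² − 4·319 = 1600 − 1276 = 324; √324 = 18.
q = (40 − 18)/2 = 11, p = (40 + 18)/2 = 29.
Check: 11 · 29 = 319.

29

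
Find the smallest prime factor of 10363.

10363 is odd.
Digit sum 13, not divisible by 3.
Ends in 3: not divisible by 5.
7: 10363 = 7·1480 + 3
11: 10363 = 11·942 + 1
13: 10363 = 13·797 + 2
17: 10363 = 17·609 + 10
19: 10363 = 19·545 + 8
23: 10363 = 23·450 + 13
29: 10363 = 29·357 + 10
31: 10363 = 31·334 + 9
37: 10363 = 37·280 + 3
41: 10363 = 41·252 + 31
43: 10363 = 43·241

43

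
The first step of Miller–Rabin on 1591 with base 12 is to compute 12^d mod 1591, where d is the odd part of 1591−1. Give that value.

1591 − 1 = 1590 = 2^1 · 795, so d = 795.
12^1 ≡ 12 (mod 1591)
12^2 ≡ 12^2 = 144 ≡ 144 (mod 1591)
12^4 ≡ 144^2 = 20736 ≡ 53 (mod 1591)
12^8 ≡ 53^2 = 2809 ≡ 1218 (mod 1591)
12^16 ≡ 1218^2 = 1483524 ≡ 712 (mod 1591)
12^32 ≡ 712^2 = 506944 ≡ 1006 (mod 1591)
12^64 ≡ 1006^2 = 1012036 ≡ 160 (mod 1591)
12^128 ≡ 160^2 = 25600 ≡ 144 (mod 1591)
12^256 ≡ 144^2 = 20736 ≡ 53 (mod 1591)
12^512 ≡ 53^2 = 2809 ≡ 1218 (mod 1591)
795 = 512 + 256 + 16 + 8 + 2 + 1 in binary powers of 2.
So 12^795 ≡ 1218 · 53 · 712 · 1218 · 144 · 12 ≡ 285 (mod 1591).
Squaring chain: 285; never reaches −1, so base 12 is a Miller–Rabin witness that 1591 is composite.

285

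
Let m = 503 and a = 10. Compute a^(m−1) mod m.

10^1 ≡ 10 (mod 503)
10^2 ≡ 10^2 = 100 ≡ 100 (mod 503)
10^4 ≡ 100^2 = 10000 ≡ 443 (mod 503)
10^8 ≡ 443^2 = 196249 ≡ 79 (mod 503)
10^16 ≡ 79^2 = 6241 ≡ 205 (mod 503)
10^32 ≡ 205^2 = 42025 ≡ 276 (mod 503)
10^64 ≡ 276^2 = 76176 ≡ 223 (mod 503)
10^128 ≡ 223^2 = 49729 ≡ 435 (mod 503)
10^256 ≡ 435^2 = 189225 ≡ 97 (mod 503)
502 = 256 + 128 + 64 + 32 + 16 + 4 + 2 in binary powers of 2.
So 10^502 ≡ 97 · 435 · 223 · 276 · 205 · 443 · 100 ≡ 1 (mod 503).
Since the result is 1, base 10 gives no evidence that 503 is composite.

1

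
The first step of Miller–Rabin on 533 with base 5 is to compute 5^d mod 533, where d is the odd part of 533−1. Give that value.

408

533 − 1 = 532 = 2^2 · 133, so d = 133.
5^1 ≡ 5 (mod 533)
5^2 ≡ 5^2 = 25 ≡ 25 (mod 533)
5^4 ≡ 25^2 = 625 ≡ 92 (mod 533)
5^8 ≡ 92^2 = 8464 ≡ 469 (mod 533)
5^16 ≡ 469^2 = 219961 ≡ 365 (mod 533)
5^32 ≡ 365^2 = 133225 ≡ 508 (mod 533)
5^64 ≡ 508^2 = 258064 ≡ 92 (mod 533)
5^128 ≡ 92^2 = 8464 ≡ 469 (mod 533)
133 = 128 + 4 + 1 in binary powers of 2.
So 5^133 ≡ 469 · 92 · 5 ≡ 408 (mod 533).
Squaring chain: 408 → 168; never reaches −1, so base 5 is a Miller–Rabin witness that 533 is composite.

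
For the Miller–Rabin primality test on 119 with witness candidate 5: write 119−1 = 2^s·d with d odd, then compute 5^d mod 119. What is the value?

45

119 − 1 = 118 = 2^1 · 59, so d = 59.
5^1 ≡ 5 (mod 119)
5^2 ≡ 5^2 = 25 ≡ 25 (mod 119)
5^4 ≡ 25^2 = 625 ≡ 30 (mod 119)
5^8 ≡ 30^2 = 900 ≡ 67 (mod 119)
5^16 ≡ 67^2 = 4489 ≡ 86 (mod 119)
5^32 ≡ 86^2 = 7396 ≡ 18 (mod 119)
59 = 32 + 16 + 8 + 2 + 1 in binary powers of 2.
So 5^59 ≡ 18 · 86 · 67 · 25 · 5 ≡ 45 (mod 119).
Squaring chain: 45; never reaches −1, so base 5 is a Miller–Rabin witness that 119 is composite.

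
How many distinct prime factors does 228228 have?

6

228228 = 2^2 · 57057
57057 = 3 · 19019
19019 = 7 · 2717
2717 = 11 · 247
247 = 13 · 19
228228 = 2^2 · 3 · 7 · 11 · 13 · 19, which has 6 distinct prime factors.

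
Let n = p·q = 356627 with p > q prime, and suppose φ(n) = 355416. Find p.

φ(n) = (p−1)(q−1) = n − (p+q) + 1, so p + q = 356627 − 355416 + 1 = 1212.
p and q are the roots of t² − 1212t + 356627 = 0.
Discriminant: 1212² − 4·356627 = 1468944 − 1426508 = 42436; √42436 = 206.
q = (1212 − 206)/2 = 503, p = (1212 + 206)/2 = 709.
Check: 503 · 709 = 356627.

709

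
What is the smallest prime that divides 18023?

18023 is odd.
Digit sum 14, not divisible by 3.
Ends in 3: not divisible by 5.
7: 18023 = 7·2574 + 5
11: 18023 = 11·1638 + 5
13: 18023 = 13·1386 + 5
17: 18023 = 17·1060 + 3
19: 18023 = 19·948 + 11
23: 18023 = 23·783 + 14
29: 18023 = 29·621 + 14
31: 18023 = 31·581 + 12
37: 18023 = 37·487 + 4
41: 18023 = 41·439 + 24
43: 18023 = 43·419 + 6
47: 18023 = 47·383 + 22
53: 18023 = 53·340 + 3
59: 18023 = 59·305 + 28
61: 18023 = 61·295 + 28
67: 18023 = 67·269

67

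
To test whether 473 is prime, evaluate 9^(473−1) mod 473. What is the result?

9^1 ≡ 9 (mod 473)
9^2 ≡ 9^2 = 81 ≡ 81 (mod 473)
9^4 ≡ 81^2 = 6561 ≡ 412 (mod 473)
9^8 ≡ 412^2 = 169744 ≡ 410 (mod 473)
9^16 ≡ 410^2 = 168100 ≡ 185 (mod 473)
9^32 ≡ 185^2 = 34225 ≡ 169 (mod 473)
9^64 ≡ 169^2 = 28561 ≡ 181 (mod 473)
9^128 ≡ 181^2 = 32761 ≡ 124 (mod 473)
9^256 ≡ 124^2 = 15376 ≡ 240 (mod 473)
472 = 256 + 128 + 64 + 16 + 8 in binary powers of 2.
So 9^472 ≡ 240 · 124 · 181 · 185 · 410 ≡ 444 (mod 473).
Since 444 ≠ 1, base 9 is a Fermat witness: 473 is composite.

444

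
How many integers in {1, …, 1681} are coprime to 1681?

1640

Factor: 1681 = 41^2.
φ(1681) = 41^1·(41−1) = 1640.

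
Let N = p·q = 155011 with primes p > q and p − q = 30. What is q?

379

Since p = q + 30, we have 155011 = q(q + 30), so q² + 30q − 155011 = 0.
Discriminant: 30² + 4·155011 = 900 + 620044 = 620944; √620944 = 788.
q = (−30 + 788)/2 = 379, and p = q + 30 = 409.
Check: 379 · 409 = 155011.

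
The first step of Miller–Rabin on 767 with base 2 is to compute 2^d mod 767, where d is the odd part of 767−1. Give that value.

767 − 1 = 766 = 2^1 · 383, so d = 383.
2^1 ≡ 2 (mod 767)
2^2 ≡ 2^2 = 4 ≡ 4 (mod 767)
2^4 ≡ 4^2 = 16 ≡ 16 (mod 767)
2^8 ≡ 16^2 = 256 ≡ 256 (mod 767)
2^16 ≡ 256^2 = 65536 ≡ 341 (mod 767)
2^32 ≡ 341^2 = 116281 ≡ 464 (mod 767)
2^64 ≡ 464^2 = 215296 ≡ 536 (mod 767)
2^128 ≡ 536^2 = 287296 ≡ 438 (mod 767)
2^256 ≡ 438^2 = 191844 ≡ 94 (mod 767)
383 = 256 + 64 + 32 + 16 + 8 + 4 + 2 + 1 in binary powers of 2.
So 2^383 ≡ 94 · 536 · 464 · 341 · 256 · 16 · 4 · 2 ≡ 644 (mod 767).
Squaring chain: 644; never reaches −1, so base 2 is a Miller–Rabin witness that 767 is composite.

644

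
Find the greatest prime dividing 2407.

83

2407 = 29 · 83
83 is prime.
So 2407 = 29 · 83; the largest prime factor is 83.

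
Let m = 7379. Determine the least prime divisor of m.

47

7379 is odd.
Digit sum 26, not divisible by 3.
Ends in 9: not divisible by 5.
7: 7379 = 7·1054 + 1
11: 7379 = 11·670 + 9
13: 7379 = 13·567 + 8
17: 7379 = 17·434 + 1
19: 7379 = 19·388 + 7
23: 7379 = 23·320 + 19
29: 7379 = 29·254 + 13
31: 7379 = 31·238 + 1
37: 7379 = 37·199 + 16
41: 7379 = 41·179 + 40
43: 7379 = 43·171 + 26
47: 7379 = 47·157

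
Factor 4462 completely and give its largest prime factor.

97

4462 = 2 · 2231
2231 = 23 · 97
97 is prime.
So 4462 = 2 · 23 · 97; the largest prime factor is 97.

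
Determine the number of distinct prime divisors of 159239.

3

159239 = 17^2 · 551
551 = 19 · 29
159239 = 17^2 · 19 · 29, which has 3 distinct prime factors.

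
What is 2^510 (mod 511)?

64

2^1 ≡ 2 (mod 511)
2^2 ≡ 2^2 = 4 ≡ 4 (mod 511)
2^4 ≡ 4^2 = 16 ≡ 16 (mod 511)
2^8 ≡ 16^2 = 256 ≡ 256 (mod 511)
2^16 ≡ 256^2 = 65536 ≡ 128 (mod 511)
2^32 ≡ 128^2 = 16384 ≡ 32 (mod 511)
2^64 ≡ 32^2 = 1024 ≡ 2 (mod 511)
2^128 ≡ 2^2 = 4 ≡ 4 (mod 511)
2^256 ≡ 4^2 = 16 ≡ 16 (mod 511)
510 = 256 + 128 + 64 + 32 + 16 + 8 + 4 + 2 in binary powers of 2.
So 2^510 ≡ 16 · 4 · 2 · 32 · 128 · 256 · 16 · 4 ≡ 64 (mod 511).
Since 64 ≠ 1, base 2 is a Fermat witness: 511 is composite.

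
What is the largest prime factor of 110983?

110983 = 29 · 3827
3827 = 43 · 89
89 is prime.
So 110983 = 29 · 43 · 89; the largest prime factor is 89.

89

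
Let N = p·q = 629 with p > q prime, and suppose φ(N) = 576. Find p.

37

φ(n) = (p−1)(q−1) = n − (p+q) + 1, so p + q = 629 − 576 + 1 = 54.
p and q are the roots of t² − 54t + 629 = 0.
Discriminant: 54² − 4·629 = 2916 − 2516 = 400; √400 = 20.
q = (54 − 20)/2 = 17, p = (54 + 20)/2 = 37.
Check: 17 · 37 = 629.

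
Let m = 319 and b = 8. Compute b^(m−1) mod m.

8^1 ≡ 8 (mod 319)
8^2 ≡ 8^2 = 64 ≡ 64 (mod 319)
8^4 ≡ 64^2 = 4096 ≡ 268 (mod 319)
8^8 ≡ 268^2 = 71824 ≡ 49 (mod 319)
8^16 ≡ 49^2 = 2401 ≡ 168 (mod 319)
8^32 ≡ 168^2 = 28224 ≡ 152 (mod 319)
8^64 ≡ 152^2 = 23104 ≡ 136 (mod 319)
8^128 ≡ 136^2 = 18496 ≡ 313 (mod 319)
8^256 ≡ 313^2 = 97969 ≡ 36 (mod 319)
318 = 256 + 32 + 16 + 8 + 4 + 2 in binary powers of 2.
So 8^318 ≡ 36 · 152 · 168 · 49 · 268 · 64 ≡ 236 (mod 319).
Since 236 ≠ 1, base 8 is a Fermat witness: 319 is composite.

236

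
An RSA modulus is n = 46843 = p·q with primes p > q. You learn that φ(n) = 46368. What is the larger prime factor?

φ(n) = (p−1)(q−1) = n − (p+q) + 1, so p + q = 46843 − 46368 + 1 = 476.
p and q are the roots of t² − 476t + 46843 = 0.
Discriminant: 476² − 4·46843 = 226576 − 187372 = 39204; √39204 = 198.
q = (476 − 198)/2 = 139, p = (476 + 198)/2 = 337.
Check: 139 · 337 = 46843.

337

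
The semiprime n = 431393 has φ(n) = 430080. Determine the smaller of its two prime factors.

φ(n) = (p−1)(q−1) = n − (p+q) + 1, so p + q = 431393 − 430080 + 1 = 1314.
p and q are the roots of t² − 1314t + 431393 = 0.
Discriminant: 1314² − 4·431393 = 1726596 − 1725572 = 1024; √1024 = 32.
q = (1314 − 32)/2 = 641, p = (1314 + 32)/2 = 673.
Check: 641 · 673 = 431393.

641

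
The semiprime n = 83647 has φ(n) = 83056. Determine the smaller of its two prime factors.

233

φ(n) = (p−1)(q−1) = n − (p+q) + 1, so p + q = 83647 − 83056 + 1 = 592.
p and q are the roots of t² − 592t + 83647 = 0.
Discriminant: 592² − 4·83647 = 350464 − 334588 = 15876; √15876 = 126.
q = (592 − 126)/2 = 233, p = (592 + 126)/2 = 359.
Check: 233 · 359 = 83647.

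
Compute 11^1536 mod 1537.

1022

11^1 ≡ 11 (mod 1537)
11^2 ≡ 11^2 = 121 ≡ 121 (mod 1537)
11^4 ≡ 121^2 = 14641 ≡ 808 (mod 1537)
11^8 ≡ 808^2 = 652864 ≡ 1176 (mod 1537)
11^16 ≡ 1176^2 = 1382976 ≡ 1213 (mod 1537)
11^32 ≡ 1213^2 = 1471369 ≡ 460 (mod 1537)
11^64 ≡ 460^2 = 211600 ≡ 1031 (mod 1537)
11^128 ≡ 1031^2 = 1062961 ≡ 894 (mod 1537)
11^256 ≡ 894^2 = 799236 ≡ 1533 (mod 1537)
11^512 ≡ 1533^2 = 2350089 ≡ 16 (mod 1537)
11^1024 ≡ 16^2 = 256 ≡ 256 (mod 1537)
1536 = 1024 + 512 in binary powers of 2.
So 11^1536 ≡ 256 · 16 ≡ 1022 (mod 1537).
Since 1022 ≠ 1, base 11 is a Fermat witness: 1537 is composite.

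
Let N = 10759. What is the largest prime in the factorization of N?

10759 = 7 · 1537
1537 = 29 · 53
53 is prime.
So 10759 = 7 · 29 · 53; the largest prime factor is 53.

53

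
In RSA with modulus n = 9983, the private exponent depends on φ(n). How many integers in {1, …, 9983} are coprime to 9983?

9768

Factor: 9983 = 67 · 149.
φ(9983) = (67−1) · (149−1) = 66 · 148 = 9768.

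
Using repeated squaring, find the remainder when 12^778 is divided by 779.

12^1 ≡ 12 (mod 779)
12^2 ≡ 12^2 = 144 ≡ 144 (mod 779)
12^4 ≡ 144^2 = 20736 ≡ 482 (mod 779)
12^8 ≡ 482^2 = 232324 ≡ 182 (mod 779)
12^16 ≡ 182^2 = 33124 ≡ 406 (mod 779)
12^32 ≡ 406^2 = 164836 ≡ 467 (mod 779)
12^64 ≡ 467^2 = 218089 ≡ 748 (mod 779)
12^128 ≡ 748^2 = 559504 ≡ 182 (mod 779)
12^256 ≡ 182^2 = 33124 ≡ 406 (mod 779)
12^512 ≡ 406^2 = 164836 ≡ 467 (mod 779)
778 = 512 + 256 + 8 + 2 in binary powers of 2.
So 12^778 ≡ 467 · 406 · 182 · 144 ≡ 121 (mod 779).
Since 121 ≠ 1, base 12 is a Fermat witness: 779 is composite.

121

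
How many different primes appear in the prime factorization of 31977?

4

31977 = 3^2 · 3553
3553 = 11 · 323
323 = 17 · 19
31977 = 3^2 · 11 · 17 · 19, which has 4 distinct prime factors.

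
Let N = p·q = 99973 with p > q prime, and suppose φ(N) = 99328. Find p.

φ(n) = (p−1)(q−1) = n − (p+q) + 1, so p + q = 99973 − 99328 + 1 = 646.
p and q are the roots of t² − 646t + 99973 = 0.
Discriminant: 646² − 4·99973 = 417316 − 399892 = 17424; √17424 = 132.
q = (646 − 132)/2 = 257, p = (646 + 132)/2 = 389.
Check: 257 · 389 = 99973.

389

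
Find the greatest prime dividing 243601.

73

243601 = 47 · 5183
5183 = 71 · 73
73 is prime.
So 243601 = 47 · 71 · 73; the largest prime factor is 73.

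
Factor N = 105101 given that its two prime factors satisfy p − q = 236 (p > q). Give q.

Since p = q + 236, we have 105101 = q(q + 236), so q² + 236q − 105101 = 0.
Discriminant: 236² + 4·105101 = 55696 + 420404 = 476100; √476100 = 690.
q = (−236 + 690)/2 = 227, and p = q + 236 = 463.
Check: 227 · 463 = 105101.

227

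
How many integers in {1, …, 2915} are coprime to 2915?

2080

Factor: 2915 = 5 · 11 · 53.
φ(2915) = (5−1) · (11−1) · (53−1) = 4 · 10 · 52 = 2080.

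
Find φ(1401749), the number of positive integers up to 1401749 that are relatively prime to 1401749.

Factor: 1401749 = 41 · 179 · 191.
φ(1401749) = (41−1) · (179−1) · (191−1) = 40 · 178 · 190 = 1352800.

1352800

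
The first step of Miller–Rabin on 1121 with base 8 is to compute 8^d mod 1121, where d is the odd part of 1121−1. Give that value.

1114

1121 − 1 = 1120 = 2^5 · 35, so d = 35.
8^1 ≡ 8 (mod 1121)
8^2 ≡ 8^2 = 64 ≡ 64 (mod 1121)
8^4 ≡ 64^2 = 4096 ≡ 733 (mod 1121)
8^8 ≡ 733^2 = 537289 ≡ 330 (mod 1121)
8^16 ≡ 330^2 = 108900 ≡ 163 (mod 1121)
8^32 ≡ 163^2 = 26569 ≡ 786 (mod 1121)
35 = 32 + 2 + 1 in binary powers of 2.
So 8^35 ≡ 786 · 64 · 8 ≡ 1114 (mod 1121).
Squaring chain: 1114 → 49 → 159 → 619 → 900; never reaches −1, so base 8 is a Miller–Rabin witness that 1121 is composite.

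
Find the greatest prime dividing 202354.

202354 = 2 · 101177
101177 = 23 · 4399
4399 = 53 · 83
83 is prime.
So 202354 = 2 · 23 · 53 · 83; the largest prime factor is 83.

83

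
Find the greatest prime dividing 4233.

83

4233 = 3 · 1411
1411 = 17 · 83
83 is prime.
So 4233 = 3 · 17 · 83; the largest prime factor is 83.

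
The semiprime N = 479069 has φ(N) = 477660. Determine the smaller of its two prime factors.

571

φ(n) = (p−1)(q−1) = n − (p+q) + 1, so p + q = 479069 − 477660 + 1 = 1410.
p and q are the roots of t² − 1410t + 479069 = 0.
Discriminant: 1410² − 4·479069 = 1988100 − 1916276 = 71824; √71824 = 268.
q = (1410 − 268)/2 = 571, p = (1410 + 268)/2 = 839.
Check: 571 · 839 = 479069.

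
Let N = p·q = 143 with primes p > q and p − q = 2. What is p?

13

Since p = q + 2, we have 143 = q(q + 2), so q² + 2q − 143 = 0.
Discriminant: 2² + 4·143 = 4 + 572 = 576; √576 = 24.
q = (−2 + 24)/2 = 11, and p = q + 2 = 13.
Check: 11 · 13 = 143.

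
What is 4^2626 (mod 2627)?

4^1 ≡ 4 (mod 2627)
4^2 ≡ 4^2 = 16 ≡ 16 (mod 2627)
4^4 ≡ 16^2 = 256 ≡ 256 (mod 2627)
4^8 ≡ 256^2 = 65536 ≡ 2488 (mod 2627)
4^16 ≡ 2488^2 = 6190144 ≡ 932 (mod 2627)
4^32 ≡ 932^2 = 868624 ≡ 1714 (mod 2627)
4^64 ≡ 1714^2 = 2937796 ≡ 810 (mod 2627)
4^128 ≡ 810^2 = 656100 ≡ 1977 (mod 2627)
4^256 ≡ 1977^2 = 3908529 ≡ 2180 (mod 2627)
4^512 ≡ 2180^2 = 4752400 ≡ 157 (mod 2627)
4^1024 ≡ 157^2 = 24649 ≡ 1006 (mod 2627)
4^2048 ≡ 1006^2 = 1012036 ≡ 641 (mod 2627)
2626 = 2048 + 512 + 64 + 2 in binary powers of 2.
So 4^2626 ≡ 641 · 157 · 810 · 16 ≡ 2560 (mod 2627).
Since 2560 ≠ 1, base 4 is a Fermat witness: 2627 is composite.

2560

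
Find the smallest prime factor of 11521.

11521 is odd.
Digit sum 10, not divisible by 3.
Ends in 1: not divisible by 5.
7: 11521 = 7·1645 + 6
11: 11521 = 11·1047 + 4
13: 11521 = 13·886 + 3
17: 11521 = 17·677 + 12
19: 11521 = 19·606 + 7
23: 11521 = 23·500 + 21
29: 11521 = 29·397 + 8
31: 11521 = 31·371 + 20
37: 11521 = 37·311 + 14
41: 11521 = 41·281

41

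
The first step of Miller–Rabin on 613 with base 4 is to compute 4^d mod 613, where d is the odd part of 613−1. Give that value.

613 − 1 = 612 = 2^2 · 153, so d = 153.
4^1 ≡ 4 (mod 613)
4^2 ≡ 4^2 = 16 ≡ 16 (mod 613)
4^4 ≡ 16^2 = 256 ≡ 256 (mod 613)
4^8 ≡ 256^2 = 65536 ≡ 558 (mod 613)
4^16 ≡ 558^2 = 311364 ≡ 573 (mod 613)
4^32 ≡ 573^2 = 328329 ≡ 374 (mod 613)
4^64 ≡ 374^2 = 139876 ≡ 112 (mod 613)
4^128 ≡ 112^2 = 12544 ≡ 284 (mod 613)
153 = 128 + 16 + 8 + 1 in binary powers of 2.
So 4^153 ≡ 284 · 573 · 558 · 4 ≡ 612 (mod 613).
Since 4^d ≡ 612 (mod 613), base 4 does not prove 613 composite.

612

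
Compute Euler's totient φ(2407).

2296

Factor: 2407 = 29 · 83.
φ(2407) = (29−1) · (83−1) = 28 · 82 = 2296.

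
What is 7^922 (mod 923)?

7^1 ≡ 7 (mod 923)
7^2 ≡ 7^2 = 49 ≡ 49 (mod 923)
7^4 ≡ 49^2 = 2401 ≡ 555 (mod 923)
7^8 ≡ 555^2 = 308025 ≡ 666 (mod 923)
7^16 ≡ 666^2 = 443556 ≡ 516 (mod 923)
7^32 ≡ 516^2 = 266256 ≡ 432 (mod 923)
7^64 ≡ 432^2 = 186624 ≡ 178 (mod 923)
7^128 ≡ 178^2 = 31684 ≡ 302 (mod 923)
7^256 ≡ 302^2 = 91204 ≡ 750 (mod 923)
7^512 ≡ 750^2 = 562500 ≡ 393 (mod 923)
922 = 512 + 256 + 128 + 16 + 8 + 2 in binary powers of 2.
So 7^922 ≡ 393 · 750 · 302 · 516 · 666 · 49 ≡ 4 (mod 923).
Since 4 ≠ 1, base 7 is a Fermat witness: 923 is composite.

4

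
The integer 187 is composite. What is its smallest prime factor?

187 is odd.
Digit sum 16, not divisible by 3.
Ends in 7: not divisible by 5.
7: 187 = 7·26 + 5
11: 187 = 11·17

11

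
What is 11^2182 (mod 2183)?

470

11^1 ≡ 11 (mod 2183)
11^2 ≡ 11^2 = 121 ≡ 121 (mod 2183)
11^4 ≡ 121^2 = 14641 ≡ 1543 (mod 2183)
11^8 ≡ 1543^2 = 2380849 ≡ 1379 (mod 2183)
11^16 ≡ 1379^2 = 1901641 ≡ 248 (mod 2183)
11^32 ≡ 248^2 = 61504 ≡ 380 (mod 2183)
11^64 ≡ 380^2 = 144400 ≡ 322 (mod 2183)
11^128 ≡ 322^2 = 103684 ≡ 1083 (mod 2183)
11^256 ≡ 1083^2 = 1172889 ≡ 618 (mod 2183)
11^512 ≡ 618^2 = 381924 ≡ 2082 (mod 2183)
11^1024 ≡ 2082^2 = 4334724 ≡ 1469 (mod 2183)
11^2048 ≡ 1469^2 = 2157961 ≡ 1157 (mod 2183)
2182 = 2048 + 128 + 4 + 2 in binary powers of 2.
So 11^2182 ≡ 1157 · 1083 · 1543 · 121 ≡ 470 (mod 2183).
Since 470 ≠ 1, base 11 is a Fermat witness: 2183 is composite.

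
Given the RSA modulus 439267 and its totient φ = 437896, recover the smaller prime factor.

φ(n) = (p−1)(q−1) = n − (p+q) + 1, so p + q = 439267 − 437896 + 1 = 1372.
p and q are the roots of t² − 1372t + 439267 = 0.
Discriminant: 1372² − 4·439267 = 1882384 − 1757068 = 125316; √125316 = 354.
q = (1372 − 354)/2 = 509, p = (1372 + 354)/2 = 863.
Check: 509 · 863 = 439267.

509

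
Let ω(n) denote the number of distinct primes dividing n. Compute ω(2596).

2596 = 2^2 · 649
649 = 11 · 59
2596 = 2^2 · 11 · 59, which has 3 distinct prime factors.

3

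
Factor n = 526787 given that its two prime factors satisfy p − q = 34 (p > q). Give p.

Since p = q + 34, we have 526787 = q(q + 34), so q² + 34q − 526787 = 0.
Discriminant: 34² + 4·526787 = 1156 + 2107148 = 2108304; √2108304 = 1452.
q = (−34 + 1452)/2 = 709, and p = q + 34 = 743.
Check: 709 · 743 = 526787.

743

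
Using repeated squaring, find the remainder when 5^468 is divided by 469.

148

5^1 ≡ 5 (mod 469)
5^2 ≡ 5^2 = 25 ≡ 25 (mod 469)
5^4 ≡ 25^2 = 625 ≡ 156 (mod 469)
5^8 ≡ 156^2 = 24336 ≡ 417 (mod 469)
5^16 ≡ 417^2 = 173889 ≡ 359 (mod 469)
5^32 ≡ 359^2 = 128881 ≡ 375 (mod 469)
5^64 ≡ 375^2 = 140625 ≡ 394 (mod 469)
5^128 ≡ 394^2 = 155236 ≡ 466 (mod 469)
5^256 ≡ 466^2 = 217156 ≡ 9 (mod 469)
468 = 256 + 128 + 64 + 16 + 4 in binary powers of 2.
So 5^468 ≡ 9 · 466 · 394 · 359 · 156 ≡ 148 (mod 469).
Since 148 ≠ 1, base 5 is a Fermat witness: 469 is composite.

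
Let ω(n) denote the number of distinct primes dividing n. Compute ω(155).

2

155 = 5 · 31
155 = 5 · 31, which has 2 distinct prime factors.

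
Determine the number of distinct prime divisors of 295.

295 = 5 · 59
295 = 5 · 59, which has 2 distinct prime factors.

2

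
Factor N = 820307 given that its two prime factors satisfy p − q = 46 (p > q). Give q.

883

Since p = q + 46, we have 820307 = q(q + 46), so q² + 46q − 820307 = 0.
Discriminant: 46² + 4·820307 = 2116 + 3281228 = 3283344; √3283344 = 1812.
q = (−46 + 1812)/2 = 883, and p = q + 46 = 929.
Check: 883 · 929 = 820307.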